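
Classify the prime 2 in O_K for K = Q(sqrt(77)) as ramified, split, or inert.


K = Q(sqrt(77)). Since d mod 4 = 1, disc(K) = 77.
Check p | disc: 77 mod 2 = 1.
p=2 does not divide disc (d is 1 mod 4). 2 splits iff d = 1 mod 8.
d mod 8 = 5, so (d/2) = -1.
(d/p) = -1, so p is inert: (p) stays prime with e=1, f=2, g=1.
Therefore p is inert.

inert


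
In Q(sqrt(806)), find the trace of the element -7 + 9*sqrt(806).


Tr(a + b*sqrt(d)) = (a + b*sqrt(d)) + (a - b*sqrt(d)) = 2a
= 2 * (-7)
= -14

-14


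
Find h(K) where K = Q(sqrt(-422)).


K = Q(sqrt(-422)). d mod 4 = 2, so D = disc(K) = 4d = -1688
h(K) equals the number of primitive reduced positive-definite forms (a, b, c) = a*x^2 + b*x*y + c*y^2 with b^2 - 4ac = D,
where reduced means |b| <= a <= c, with b >= 0 whenever |b| = a or a = c, and primitive means gcd(a, b, c) = 1.
Reduced forces 3a^2 <= |D| = 1688, so 1 <= a <= 23; b must have the parity of D, and c = (b^2 - D)/(4a) must be an integer >= a.
Enumerate a = 1..23, b in [-a, a]:
  a=1: (1, 0, 422)  [1]
  a=2: (2, 0, 211)  [1]
  a=3: (3, -2, 141), (3, 2, 141)  [2]
  a=4..5: none
  a=6: (6, -4, 71), (6, 4, 71)  [2]
  a=7..8: none
  a=9: (9, -2, 47), (9, 2, 47)  [2]
  a=10..17: none
  a=18: (18, -16, 27), (18, 16, 27)  [2]
  a=19..23: none
Total reduced forms: 1 + 1 + 2 + 2 + 2 + 2 = 10
h = 10

10


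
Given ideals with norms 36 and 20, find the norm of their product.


N(IJ) = N(I) * N(J)
= 36 * 20
= 720

720


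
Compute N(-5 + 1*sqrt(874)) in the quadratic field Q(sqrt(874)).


N(a + b*sqrt(d)) = a^2 - d*b^2
= (-5)^2 - (874)*(1)^2
= 25 - 874
= -849

-849


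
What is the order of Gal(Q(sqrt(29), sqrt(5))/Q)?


The 2 square roots of distinct primes are multiplicatively independent over Q,
so [K:Q] = 2^2 and Gal(K/Q) is isomorphic to (Z/2Z)^2.
|Gal| = 2^2 = 4

4


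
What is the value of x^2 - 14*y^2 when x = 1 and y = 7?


x^2 - d*y^2
= 1^2 - 14*7^2
= 1 - 686
= -685

-685


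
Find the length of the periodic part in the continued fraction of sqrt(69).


Run the CF algorithm for sqrt(69).
a_0 = floor(sqrt(69)) = 8; set m_0=0, q_0=1.
Recurrence: m' = q*a - m,  q' = (d - m'^2)/q,  a' = floor((a_0 + m')/q').
  step 1: m=8, q=5, a=3
  step 2: m=7, q=4, a=3
  step 3: m=5, q=11, a=1
  step 4: m=6, q=3, a=4
  step 5: m=6, q=11, a=1
  step 6: m=5, q=4, a=3
  step 7: m=7, q=5, a=3
  step 8: m=8, q=1, a=16
a_8 = 2*a_0 = 16, so the period closes here.
sqrt(69) = [8; 3, 3, 1, 4, 1, 3, 3, 16]
Period length = 8

8


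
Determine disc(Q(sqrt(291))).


For K = Q(sqrt(d)) with d squarefree: disc(K) = d if d = 1 mod 4, and disc(K) = 4d if d = 2 or 3 mod 4.
Here d = 291, and d mod 4 = 3.
d = 3 mod 4, not 1 (O_K = Z[sqrt(d)]), so disc(K) = 4d = 4 * (291) = 1164

1164


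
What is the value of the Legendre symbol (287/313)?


p = 313 is prime, so compute (287/313) with the reciprocity algorithm (Jacobi-symbol steps: pull out 2s via (2/n), flip via reciprocity, reduce):
  reciprocity: (287/313) -> +(313/287)
  reduce: (26/287)
  pull out 2: (2/287) = +1  (since 287 mod 8 = 7)
  reciprocity: (13/287) -> +(287/13)
  reduce: (1/13)
  (1/13) = 1
Product of signs = 1
(287/313) = 1

1


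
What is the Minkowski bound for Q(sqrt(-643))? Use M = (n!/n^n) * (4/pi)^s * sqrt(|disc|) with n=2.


d = -643, d mod 4 = 1, so disc(K) = d = -643; |disc(K)| = 643
Imaginary quadratic field, so n = 2, s = r2 = 1, r1 = 0
M = (n!/n^n) * (4/pi)^s * sqrt(|disc(K)|) = (2!/2^2) * (4/pi)^1 * sqrt(643)
= 0.5 * 1.273240 * 25.357445
= 16.1431

16.1431


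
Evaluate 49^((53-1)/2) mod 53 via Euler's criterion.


p = 53 is prime and the exponent is (p-1)/2 = 26, so by Euler's criterion 49^26 = (49/53) = +1 or -1 mod 53.
Compute by square-and-multiply:
  26 = 16 + 8 + 2 (binary 11010)
  Repeated squaring mod 53: 49^1 = 49, 49^2 = 16, 49^4 = 44, 49^8 = 28, 49^16 = 42
  49^26 = 49^16 * 49^8 * 49^2 = 42 * 28 * 16 mod 53
    42 * 28 = 1176 = 10 mod 53
    10 * 16 = 160 = 1 mod 53
  49^26 = 1 mod 53
Result 1: 49 is a quadratic residue mod 53.
49^26 mod 53 = 1

1


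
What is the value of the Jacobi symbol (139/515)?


Compute (139/515) via quadratic reciprocity:
  reciprocity: (139/515) -> -(515/139)
  reduce: (98/139)
  pull out 2: (2/139) = -1  (since 139 mod 8 = 3)
  reciprocity: (49/139) -> +(139/49)
  reduce: (41/49)
  reciprocity: (41/49) -> +(49/41)
  reduce: (8/41)
  pull out 2: (2/41) = +1  (since 41 mod 8 = 1)
  pull out 2: (2/41) = +1  (since 41 mod 8 = 1)
  pull out 2: (2/41) = +1  (since 41 mod 8 = 1)
  (1/41) = 1
Product of signs = 1

1


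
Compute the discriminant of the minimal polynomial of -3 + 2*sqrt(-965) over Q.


The element -3 + 2*sqrt(-965) has minimal polynomial:
x^2 + 6*x + 3869
Discriminant = (6)^2 - 4*(3869)
= 36 - 15476
= -15440

-15440


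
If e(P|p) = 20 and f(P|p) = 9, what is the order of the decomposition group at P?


|D_P| = e * f
= 20 * 9
= 180

180


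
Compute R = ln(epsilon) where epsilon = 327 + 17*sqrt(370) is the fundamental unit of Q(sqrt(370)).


epsilon = 327 + 17*sqrt(370)
= 654.0015
R = ln(654.0015)
= 6.4831

6.4831


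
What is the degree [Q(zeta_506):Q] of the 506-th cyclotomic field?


The degree equals Euler's totient phi(506).
506 = 2 * 11 * 23
phi(506) = 220

220


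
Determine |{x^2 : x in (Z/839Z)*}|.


For prime p, the number of non-zero quadratic residues is (p-1)/2.
= (839-1)/2
= 419

419


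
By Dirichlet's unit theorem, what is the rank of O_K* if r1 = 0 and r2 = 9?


By Dirichlet's unit theorem:
rank = r1 + r2 - 1
= 0 + 9 - 1
= 8

8


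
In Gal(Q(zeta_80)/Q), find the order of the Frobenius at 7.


The Frobenius at p in Gal(Q(zeta_n)/Q) = (Z/nZ)* is the class of p, so its order is ord_80(7), the smallest k >= 1 with 7^k = 1 mod 80.
n = 80 = 2^4 * 5, phi(80) = 32; the order divides phi(n).
Divisors of 32: 1, 2, 4, 8, 16, 32
Repeated squaring mod 80: 7^1 = 7, 7^2 = 49, 7^4 = 1, 7^8 = 1, 7^16 = 1, 7^32 = 1
Test divisors in increasing order:
  k=1: 7^1 = 7 mod 80
  k=2: 7^2 = 49 mod 80
  k=4: 7^4 = 1 mod 80  <- first divisor giving 1
Order = 4

4


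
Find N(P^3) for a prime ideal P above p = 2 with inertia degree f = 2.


N(P^a) = p^(a*f)
= 2^(3*2)
= 2^6
= 64

64


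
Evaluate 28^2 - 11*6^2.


x^2 - d*y^2
= 28^2 - 11*6^2
= 784 - 396
= 388

388


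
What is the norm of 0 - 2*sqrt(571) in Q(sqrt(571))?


N(a + b*sqrt(d)) = a^2 - d*b^2
= (0)^2 - (571)*(-2)^2
= 0 - 2284
= -2284

-2284


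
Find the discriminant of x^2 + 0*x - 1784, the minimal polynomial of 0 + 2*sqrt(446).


The element 0 + 2*sqrt(446) has minimal polynomial:
x^2 + 0*x - 1784
Discriminant = (0)^2 - 4*(-1784)
= 0 + 7136
= 7136

7136


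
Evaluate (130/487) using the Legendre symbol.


p = 487 is prime, so compute (130/487) with the reciprocity algorithm (Jacobi-symbol steps: pull out 2s via (2/n), flip via reciprocity, reduce):
  pull out 2: (2/487) = +1  (since 487 mod 8 = 7)
  reciprocity: (65/487) -> +(487/65)
  reduce: (32/65)
  pull out 2: (2/65) = +1  (since 65 mod 8 = 1)
  pull out 2: (2/65) = +1  (since 65 mod 8 = 1)
  pull out 2: (2/65) = +1  (since 65 mod 8 = 1)
  pull out 2: (2/65) = +1  (since 65 mod 8 = 1)
  pull out 2: (2/65) = +1  (since 65 mod 8 = 1)
  (1/65) = 1
Product of signs = 1
(130/487) = 1

1


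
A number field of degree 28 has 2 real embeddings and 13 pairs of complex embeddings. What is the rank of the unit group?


By Dirichlet's unit theorem:
rank = r1 + r2 - 1
= 2 + 13 - 1
= 14

14


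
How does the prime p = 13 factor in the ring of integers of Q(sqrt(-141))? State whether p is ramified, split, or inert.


K = Q(sqrt(-141)). Since d mod 4 = 3, disc(K) = -564.
Check p | disc: -564 mod 13 = 8.
p does not divide disc. Compute Legendre symbol (d/p):
2^((13-1)/2) mod 13 = -1
(d/p) = -1, so p is inert: (p) stays prime with e=1, f=2, g=1.
Therefore p is inert.

inert


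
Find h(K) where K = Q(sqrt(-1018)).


K = Q(sqrt(-1018)). d mod 4 = 2, so D = disc(K) = 4d = -4072
h(K) equals the number of primitive reduced positive-definite forms (a, b, c) = a*x^2 + b*x*y + c*y^2 with b^2 - 4ac = D,
where reduced means |b| <= a <= c, with b >= 0 whenever |b| = a or a = c, and primitive means gcd(a, b, c) = 1.
Reduced forces 3a^2 <= |D| = 4072, so 1 <= a <= 36; b must have the parity of D, and c = (b^2 - D)/(4a) must be an integer >= a.
Enumerate a = 1..36, b in [-a, a]:
  a=1: (1, 0, 1018)  [1]
  a=2: (2, 0, 509)  [1]
  a=3..6: none
  a=7: (7, -4, 146), (7, 4, 146)  [2]
  a=8..10: none
  a=11: (11, -8, 94), (11, 8, 94)  [2]
  a=12: none
  a=13: (13, -6, 79), (13, 6, 79)  [2]
  a=14: (14, -4, 73), (14, 4, 73)  [2]
  a=15..16: none
  a=17: (17, -12, 62), (17, 12, 62)  [2]
  a=18..21: none
  a=22: (22, -8, 47), (22, 8, 47)  [2]
  a=23..25: none
  a=26: (26, -20, 43), (26, 20, 43)  [2]
  a=27..30: none
  a=31: (31, -12, 34), (31, 12, 34)  [2]
  a=32..36: none
Total reduced forms: 1 + 1 + 2 + 2 + 2 + 2 + 2 + 2 + 2 + 2 = 18
h = 18

18


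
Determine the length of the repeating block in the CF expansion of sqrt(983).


Run the CF algorithm for sqrt(983).
a_0 = floor(sqrt(983)) = 31; set m_0=0, q_0=1.
Recurrence: m' = q*a - m,  q' = (d - m'^2)/q,  a' = floor((a_0 + m')/q').
  step 1: m=31, q=22, a=2
  step 2: m=13, q=37, a=1
  step 3: m=24, q=11, a=5
  step 4: m=31, q=2, a=31
  step 5: m=31, q=11, a=5
  step 6: m=24, q=37, a=1
  step 7: m=13, q=22, a=2
  step 8: m=31, q=1, a=62
a_8 = 2*a_0 = 62, so the period closes here.
sqrt(983) = [31; 2, 1, 5, 31, 5, 1, 2, 62]
Period length = 8

8


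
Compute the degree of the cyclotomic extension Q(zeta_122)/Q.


The degree equals Euler's totient phi(122).
122 = 2 * 61
phi(122) = 60

60


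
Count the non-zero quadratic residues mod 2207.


For prime p, the number of non-zero quadratic residues is (p-1)/2.
= (2207-1)/2
= 1103

1103


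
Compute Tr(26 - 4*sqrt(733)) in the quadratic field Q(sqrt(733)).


Tr(a + b*sqrt(d)) = (a + b*sqrt(d)) + (a - b*sqrt(d)) = 2a
= 2 * (26)
= 52

52


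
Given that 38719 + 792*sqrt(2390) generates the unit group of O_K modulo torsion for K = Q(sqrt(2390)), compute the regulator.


epsilon = 38719 + 792*sqrt(2390)
= 77438.0000
R = ln(77438.0000)
= 11.2572

11.2572


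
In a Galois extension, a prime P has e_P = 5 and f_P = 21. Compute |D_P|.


|D_P| = e * f
= 5 * 21
= 105

105


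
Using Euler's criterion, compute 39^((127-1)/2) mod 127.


p = 127 is prime and the exponent is (p-1)/2 = 63, so by Euler's criterion 39^63 = (39/127) = +1 or -1 mod 127.
Compute by square-and-multiply:
  63 = 32 + 16 + 8 + 4 + 2 + 1 (binary 111111)
  Repeated squaring mod 127: 39^1 = 39, 39^2 = 124, 39^4 = 9, 39^8 = 81, 39^16 = 84, 39^32 = 71
  39^63 = 39^32 * 39^16 * 39^8 * 39^4 * 39^2 * 39^1 = 71 * 84 * 81 * 9 * 124 * 39 mod 127
    71 * 84 = 5964 = 122 mod 127
    122 * 81 = 9882 = 103 mod 127
    103 * 9 = 927 = 38 mod 127
    38 * 124 = 4712 = 13 mod 127
    13 * 39 = 507 = 126 mod 127
  39^63 = 126 mod 127
Result 126 = p - 1 = -1 mod 127: 39 is a quadratic non-residue mod 127. As a residue in [0, p-1] the value is 126.
39^63 mod 127 = 126

126


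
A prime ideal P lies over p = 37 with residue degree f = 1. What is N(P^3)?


N(P^a) = p^(a*f)
= 37^(3*1)
= 37^3
= 50653

50653


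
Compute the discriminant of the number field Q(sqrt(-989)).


For K = Q(sqrt(d)) with d squarefree: disc(K) = d if d = 1 mod 4, and disc(K) = 4d if d = 2 or 3 mod 4.
Here d = -989, and d mod 4 = 3.
d = 3 mod 4, not 1 (O_K = Z[sqrt(d)]), so disc(K) = 4d = 4 * (-989) = -3956

-3956


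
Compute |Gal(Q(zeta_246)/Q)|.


|Gal(Q(zeta_246)/Q)| = phi(246)
= 80

80


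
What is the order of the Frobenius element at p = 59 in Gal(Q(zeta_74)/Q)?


The Frobenius at p in Gal(Q(zeta_n)/Q) = (Z/nZ)* is the class of p, so its order is ord_74(59), the smallest k >= 1 with 59^k = 1 mod 74.
n = 74 = 2 * 37, phi(74) = 36; the order divides phi(n).
Divisors of 36: 1, 2, 3, 4, 6, 9, 12, 18, 36
Repeated squaring mod 74: 59^1 = 59, 59^2 = 3, 59^4 = 9, 59^8 = 7, 59^16 = 49, 59^32 = 33
Test divisors in increasing order:
  k=1: 59^1 = 59 mod 74
  k=2: 59^2 = 3 mod 74
  k=3: 59^3 = 3 * 59 = 29 mod 74
  k=4: 59^4 = 9 mod 74
  k=6: 59^6 = 9 * 3 = 27 mod 74
  k=9: 59^9 = 7 * 59 = 43 mod 74
  k=12: 59^12 = 7 * 9 = 63 mod 74
  k=18: 59^18 = 49 * 3 = 73 mod 74
  k=36: 59^36 = 33 * 9 = 1 mod 74  <- first divisor giving 1
Order = 36

36


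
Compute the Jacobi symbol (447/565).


Compute (447/565) via quadratic reciprocity:
  reciprocity: (447/565) -> +(565/447)
  reduce: (118/447)
  pull out 2: (2/447) = +1  (since 447 mod 8 = 7)
  reciprocity: (59/447) -> -(447/59)
  reduce: (34/59)
  pull out 2: (2/59) = -1  (since 59 mod 8 = 3)
  reciprocity: (17/59) -> +(59/17)
  reduce: (8/17)
  pull out 2: (2/17) = +1  (since 17 mod 8 = 1)
  pull out 2: (2/17) = +1  (since 17 mod 8 = 1)
  pull out 2: (2/17) = +1  (since 17 mod 8 = 1)
  (1/17) = 1
Product of signs = 1

1


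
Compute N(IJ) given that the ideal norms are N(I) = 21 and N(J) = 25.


N(IJ) = N(I) * N(J)
= 21 * 25
= 525

525


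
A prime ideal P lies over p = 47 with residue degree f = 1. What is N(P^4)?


N(P^a) = p^(a*f)
= 47^(4*1)
= 47^4
= 4879681

4879681


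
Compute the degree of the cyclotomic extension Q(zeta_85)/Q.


The degree equals Euler's totient phi(85).
85 = 5 * 17
phi(85) = 64

64


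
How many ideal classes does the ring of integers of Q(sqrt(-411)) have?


K = Q(sqrt(-411)). d mod 4 = 1, so D = disc(K) = d = -411
h(K) equals the number of primitive reduced positive-definite forms (a, b, c) = a*x^2 + b*x*y + c*y^2 with b^2 - 4ac = D,
where reduced means |b| <= a <= c, with b >= 0 whenever |b| = a or a = c, and primitive means gcd(a, b, c) = 1.
Reduced forces 3a^2 <= |D| = 411, so 1 <= a <= 11; b must have the parity of D, and c = (b^2 - D)/(4a) must be an integer >= a.
Enumerate a = 1..11, b in [-a, a]:
  a=1: (1, 1, 103)  [1]
  a=2: none
  a=3: (3, 3, 35)  [1]
  a=4: none
  a=5: (5, -3, 21), (5, 3, 21)  [2]
  a=6: none
  a=7: (7, -3, 15), (7, 3, 15)  [2]
  a=8..11: none
Total reduced forms: 1 + 1 + 2 + 2 = 6
h = 6

6


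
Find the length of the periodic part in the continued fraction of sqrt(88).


Run the CF algorithm for sqrt(88).
a_0 = floor(sqrt(88)) = 9; set m_0=0, q_0=1.
Recurrence: m' = q*a - m,  q' = (d - m'^2)/q,  a' = floor((a_0 + m')/q').
  step 1: m=9, q=7, a=2
  step 2: m=5, q=9, a=1
  step 3: m=4, q=8, a=1
  step 4: m=4, q=9, a=1
  step 5: m=5, q=7, a=2
  step 6: m=9, q=1, a=18
a_6 = 2*a_0 = 18, so the period closes here.
sqrt(88) = [9; 2, 1, 1, 1, 2, 18]
Period length = 6

6


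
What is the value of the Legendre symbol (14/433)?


p = 433 is prime, so compute (14/433) with the reciprocity algorithm (Jacobi-symbol steps: pull out 2s via (2/n), flip via reciprocity, reduce):
  pull out 2: (2/433) = +1  (since 433 mod 8 = 1)
  reciprocity: (7/433) -> +(433/7)
  reduce: (6/7)
  pull out 2: (2/7) = +1  (since 7 mod 8 = 7)
  reciprocity: (3/7) -> -(7/3)
  reduce: (1/3)
  (1/3) = 1
Product of signs = -1
(14/433) = -1

-1


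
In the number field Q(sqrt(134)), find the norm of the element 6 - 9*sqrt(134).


N(a + b*sqrt(d)) = a^2 - d*b^2
= (6)^2 - (134)*(-9)^2
= 36 - 10854
= -10818

-10818


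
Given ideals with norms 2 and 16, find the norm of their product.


N(IJ) = N(I) * N(J)
= 2 * 16
= 32

32


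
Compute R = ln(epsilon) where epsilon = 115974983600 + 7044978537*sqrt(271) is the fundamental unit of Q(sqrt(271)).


epsilon = 115974983600 + 7044978537*sqrt(271)
= 2.3195e+11
R = ln(2.3195e+11)
= 26.1698

26.1698


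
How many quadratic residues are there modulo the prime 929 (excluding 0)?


For prime p, the number of non-zero quadratic residues is (p-1)/2.
= (929-1)/2
= 464

464


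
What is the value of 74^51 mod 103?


p = 103 is prime and the exponent is (p-1)/2 = 51, so by Euler's criterion 74^51 = (74/103) = +1 or -1 mod 103.
Compute by square-and-multiply:
  51 = 32 + 16 + 2 + 1 (binary 110011)
  Repeated squaring mod 103: 74^1 = 74, 74^2 = 17, 74^4 = 83, 74^8 = 91, 74^16 = 41, 74^32 = 33
  74^51 = 74^32 * 74^16 * 74^2 * 74^1 = 33 * 41 * 17 * 74 mod 103
    33 * 41 = 1353 = 14 mod 103
    14 * 17 = 238 = 32 mod 103
    32 * 74 = 2368 = 102 mod 103
  74^51 = 102 mod 103
Result 102 = p - 1 = -1 mod 103: 74 is a quadratic non-residue mod 103. As a residue in [0, p-1] the value is 102.
74^51 mod 103 = 102

102


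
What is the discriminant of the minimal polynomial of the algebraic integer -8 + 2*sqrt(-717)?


The element -8 + 2*sqrt(-717) has minimal polynomial:
x^2 + 16*x + 2932
Discriminant = (16)^2 - 4*(2932)
= 256 - 11728
= -11472

-11472


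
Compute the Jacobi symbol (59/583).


Compute (59/583) via quadratic reciprocity:
  reciprocity: (59/583) -> -(583/59)
  reduce: (52/59)
  pull out 2: (2/59) = -1  (since 59 mod 8 = 3)
  pull out 2: (2/59) = -1  (since 59 mod 8 = 3)
  reciprocity: (13/59) -> +(59/13)
  reduce: (7/13)
  reciprocity: (7/13) -> +(13/7)
  reduce: (6/7)
  pull out 2: (2/7) = +1  (since 7 mod 8 = 7)
  reciprocity: (3/7) -> -(7/3)
  reduce: (1/3)
  (1/3) = 1
Product of signs = 1

1


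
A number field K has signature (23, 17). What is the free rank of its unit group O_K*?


By Dirichlet's unit theorem:
rank = r1 + r2 - 1
= 23 + 17 - 1
= 39

39


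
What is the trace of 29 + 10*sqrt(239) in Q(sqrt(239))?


Tr(a + b*sqrt(d)) = (a + b*sqrt(d)) + (a - b*sqrt(d)) = 2a
= 2 * (29)
= 58

58


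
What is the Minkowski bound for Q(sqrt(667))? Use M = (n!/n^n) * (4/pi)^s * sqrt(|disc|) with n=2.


d = 667, d mod 4 = 3, so disc(K) = 4d = 2668; |disc(K)| = 2668
Real quadratic field, so n = 2, s = r2 = 0, r1 = 2
M = (n!/n^n) * (4/pi)^s * sqrt(|disc(K)|) = (2!/2^2) * (4/pi)^0 * sqrt(2668)
= 0.5 * 1.000000 * 51.652686
= 25.8263

25.8263


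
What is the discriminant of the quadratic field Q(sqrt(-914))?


For K = Q(sqrt(d)) with d squarefree: disc(K) = d if d = 1 mod 4, and disc(K) = 4d if d = 2 or 3 mod 4.
Here d = -914, and d mod 4 = 2.
d = 2 mod 4, not 1 (O_K = Z[sqrt(d)]), so disc(K) = 4d = 4 * (-914) = -3656

-3656


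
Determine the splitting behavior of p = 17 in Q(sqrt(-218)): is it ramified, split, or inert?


K = Q(sqrt(-218)). Since d mod 4 = 2, disc(K) = -872.
Check p | disc: -872 mod 17 = 12.
p does not divide disc. Compute Legendre symbol (d/p):
3^((17-1)/2) mod 17 = -1
(d/p) = -1, so p is inert: (p) stays prime with e=1, f=2, g=1.
Therefore p is inert.

inert


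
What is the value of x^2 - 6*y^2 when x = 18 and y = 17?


x^2 - d*y^2
= 18^2 - 6*17^2
= 324 - 1734
= -1410

-1410


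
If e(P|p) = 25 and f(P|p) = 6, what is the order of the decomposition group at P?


|D_P| = e * f
= 25 * 6
= 150

150


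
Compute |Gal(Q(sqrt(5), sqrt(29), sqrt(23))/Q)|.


The 3 square roots of distinct primes are multiplicatively independent over Q,
so [K:Q] = 2^3 and Gal(K/Q) is isomorphic to (Z/2Z)^3.
|Gal| = 2^3 = 8

8


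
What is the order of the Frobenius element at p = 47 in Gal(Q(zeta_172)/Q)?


The Frobenius at p in Gal(Q(zeta_n)/Q) = (Z/nZ)* is the class of p, so its order is ord_172(47), the smallest k >= 1 with 47^k = 1 mod 172.
n = 172 = 2^2 * 43, phi(172) = 84; the order divides phi(n).
Divisors of 84: 1, 2, 3, 4, 6, 7, 12, 14, 21, 28, 42, 84
Repeated squaring mod 172: 47^1 = 47, 47^2 = 145, 47^4 = 41, 47^8 = 133, 47^16 = 145, 47^32 = 41, 47^64 = 133
Test divisors in increasing order:
  k=1: 47^1 = 47 mod 172
  k=2: 47^2 = 145 mod 172
  k=3: 47^3 = 145 * 47 = 107 mod 172
  k=4: 47^4 = 41 mod 172
  k=6: 47^6 = 41 * 145 = 97 mod 172
  k=7: 47^7 = 41 * 145 * 47 = 87 mod 172
  k=12: 47^12 = 133 * 41 = 121 mod 172
  k=14: 47^14 = 133 * 41 * 145 = 1 mod 172  <- first divisor giving 1
Order = 14

14


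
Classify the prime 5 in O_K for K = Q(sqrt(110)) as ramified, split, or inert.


K = Q(sqrt(110)). Since d mod 4 = 2, disc(K) = 440.
Check p | disc: 440 mod 5 = 0.
p divides disc, so p ramifies: (p) = P^2 with e=2, f=1, g=1.
Therefore p is ramified.

ramified


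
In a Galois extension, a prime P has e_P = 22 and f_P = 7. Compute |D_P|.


|D_P| = e * f
= 22 * 7
= 154

154


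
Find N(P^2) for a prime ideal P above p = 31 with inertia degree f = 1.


N(P^a) = p^(a*f)
= 31^(2*1)
= 31^2
= 961

961


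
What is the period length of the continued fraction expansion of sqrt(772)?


Run the CF algorithm for sqrt(772).
a_0 = floor(sqrt(772)) = 27; set m_0=0, q_0=1.
Recurrence: m' = q*a - m,  q' = (d - m'^2)/q,  a' = floor((a_0 + m')/q').
  step 1: m=27, q=43, a=1
  step 2: m=16, q=12, a=3
  step 3: m=20, q=31, a=1
  step 4: m=11, q=21, a=1
  step 5: m=10, q=32, a=1
  step 6: m=22, q=9, a=5
  step 7: m=23, q=27, a=1
  step 8: m=4, q=28, a=1
  step 9: m=24, q=7, a=7
  step 10: m=25, q=21, a=2
  step 11: m=17, q=23, a=1
  step 12: m=6, q=32, a=1
  step 13: m=26, q=3, a=17
  step 14: m=25, q=49, a=1
  step 15: m=24, q=4, a=12
  step 16: m=24, q=49, a=1
  step 17: m=25, q=3, a=17
  step 18: m=26, q=32, a=1
  step 19: m=6, q=23, a=1
  step 20: m=17, q=21, a=2
  step 21: m=25, q=7, a=7
  step 22: m=24, q=28, a=1
  step 23: m=4, q=27, a=1
  step 24: m=23, q=9, a=5
  step 25: m=22, q=32, a=1
  step 26: m=10, q=21, a=1
  step 27: m=11, q=31, a=1
  step 28: m=20, q=12, a=3
  step 29: m=16, q=43, a=1
  step 30: m=27, q=1, a=54
a_30 = 2*a_0 = 54, so the period closes here.
sqrt(772) = [27; 1, 3, 1, 1, 1, 5, 1, 1, 7, 2, 1, 1, 17, 1, 12, 1, 17, 1, 1, 2, 7, 1, 1, 5, 1, 1, 1, 3, 1, 54]
Period length = 30

30


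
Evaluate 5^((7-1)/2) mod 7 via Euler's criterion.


p = 7 is prime and the exponent is (p-1)/2 = 3, so by Euler's criterion 5^3 = (5/7) = +1 or -1 mod 7.
Compute by square-and-multiply:
  3 = 2 + 1 (binary 11)
  Repeated squaring mod 7: 5^1 = 5, 5^2 = 4
  5^3 = 5^2 * 5^1 = 4 * 5 mod 7
    4 * 5 = 20 = 6 mod 7
  5^3 = 6 mod 7
Result 6 = p - 1 = -1 mod 7: 5 is a quadratic non-residue mod 7. As a residue in [0, p-1] the value is 6.
5^3 mod 7 = 6

6


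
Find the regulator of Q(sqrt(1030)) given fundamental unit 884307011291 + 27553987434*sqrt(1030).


epsilon = 884307011291 + 27553987434*sqrt(1030)
= 1.7686e+12
R = ln(1.7686e+12)
= 28.2012

28.2012


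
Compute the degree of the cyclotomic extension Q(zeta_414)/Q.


The degree equals Euler's totient phi(414).
414 = 2 * 3^2 * 23
phi(414) = 132

132


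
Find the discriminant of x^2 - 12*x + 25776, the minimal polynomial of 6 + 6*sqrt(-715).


The element 6 + 6*sqrt(-715) has minimal polynomial:
x^2 - 12*x + 25776
Discriminant = (-12)^2 - 4*(25776)
= 144 - 103104
= -102960

-102960


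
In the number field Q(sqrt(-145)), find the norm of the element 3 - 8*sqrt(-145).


N(a + b*sqrt(d)) = a^2 - d*b^2
= (3)^2 - (-145)*(-8)^2
= 9 + 9280
= 9289

9289


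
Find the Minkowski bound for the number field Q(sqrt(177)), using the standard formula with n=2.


d = 177, d mod 4 = 1, so disc(K) = d = 177; |disc(K)| = 177
Real quadratic field, so n = 2, s = r2 = 0, r1 = 2
M = (n!/n^n) * (4/pi)^s * sqrt(|disc(K)|) = (2!/2^2) * (4/pi)^0 * sqrt(177)
= 0.5 * 1.000000 * 13.304135
= 6.6521

6.6521


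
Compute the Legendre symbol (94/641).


p = 641 is prime, so compute (94/641) with the reciprocity algorithm (Jacobi-symbol steps: pull out 2s via (2/n), flip via reciprocity, reduce):
  pull out 2: (2/641) = +1  (since 641 mod 8 = 1)
  reciprocity: (47/641) -> +(641/47)
  reduce: (30/47)
  pull out 2: (2/47) = +1  (since 47 mod 8 = 7)
  reciprocity: (15/47) -> -(47/15)
  reduce: (2/15)
  pull out 2: (2/15) = +1  (since 15 mod 8 = 7)
  (1/15) = 1
Product of signs = -1
(94/641) = -1

-1


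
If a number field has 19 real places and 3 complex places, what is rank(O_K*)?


By Dirichlet's unit theorem:
rank = r1 + r2 - 1
= 19 + 3 - 1
= 21

21


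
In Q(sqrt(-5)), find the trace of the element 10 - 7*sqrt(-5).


Tr(a + b*sqrt(d)) = (a + b*sqrt(d)) + (a - b*sqrt(d)) = 2a
= 2 * (10)
= 20

20


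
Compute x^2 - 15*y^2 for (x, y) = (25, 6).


x^2 - d*y^2
= 25^2 - 15*6^2
= 625 - 540
= 85

85


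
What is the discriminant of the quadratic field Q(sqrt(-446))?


For K = Q(sqrt(d)) with d squarefree: disc(K) = d if d = 1 mod 4, and disc(K) = 4d if d = 2 or 3 mod 4.
Here d = -446, and d mod 4 = 2.
d = 2 mod 4, not 1 (O_K = Z[sqrt(d)]), so disc(K) = 4d = 4 * (-446) = -1784

-1784


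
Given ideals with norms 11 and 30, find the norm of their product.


N(IJ) = N(I) * N(J)
= 11 * 30
= 330

330


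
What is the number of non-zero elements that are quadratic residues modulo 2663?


For prime p, the number of non-zero quadratic residues is (p-1)/2.
= (2663-1)/2
= 1331

1331


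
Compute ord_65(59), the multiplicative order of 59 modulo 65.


We want ord_65(59), the smallest k >= 1 with 59^k = 1 mod 65.
n = 65 = 5 * 13, phi(65) = 48; the order divides phi(n).
Divisors of 48: 1, 2, 3, 4, 6, 8, 12, 16, 24, 48
Repeated squaring mod 65: 59^1 = 59, 59^2 = 36, 59^4 = 61, 59^8 = 16, 59^16 = 61, 59^32 = 16
Test divisors in increasing order:
  k=1: 59^1 = 59 mod 65
  k=2: 59^2 = 36 mod 65
  k=3: 59^3 = 36 * 59 = 44 mod 65
  k=4: 59^4 = 61 mod 65
  k=6: 59^6 = 61 * 36 = 51 mod 65
  k=8: 59^8 = 16 mod 65
  k=12: 59^12 = 16 * 61 = 1 mod 65  <- first divisor giving 1
Order = 12

12


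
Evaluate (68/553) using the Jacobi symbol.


Compute (68/553) via quadratic reciprocity:
  pull out 2: (2/553) = +1  (since 553 mod 8 = 1)
  pull out 2: (2/553) = +1  (since 553 mod 8 = 1)
  reciprocity: (17/553) -> +(553/17)
  reduce: (9/17)
  reciprocity: (9/17) -> +(17/9)
  reduce: (8/9)
  pull out 2: (2/9) = +1  (since 9 mod 8 = 1)
  pull out 2: (2/9) = +1  (since 9 mod 8 = 1)
  pull out 2: (2/9) = +1  (since 9 mod 8 = 1)
  (1/9) = 1
Product of signs = 1

1


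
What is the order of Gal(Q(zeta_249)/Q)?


|Gal(Q(zeta_249)/Q)| = phi(249)
= 164

164


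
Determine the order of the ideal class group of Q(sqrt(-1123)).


K = Q(sqrt(-1123)). d mod 4 = 1, so D = disc(K) = d = -1123
h(K) equals the number of primitive reduced positive-definite forms (a, b, c) = a*x^2 + b*x*y + c*y^2 with b^2 - 4ac = D,
where reduced means |b| <= a <= c, with b >= 0 whenever |b| = a or a = c, and primitive means gcd(a, b, c) = 1.
Reduced forces 3a^2 <= |D| = 1123, so 1 <= a <= 19; b must have the parity of D, and c = (b^2 - D)/(4a) must be an integer >= a.
Enumerate a = 1..19, b in [-a, a]:
  a=1: (1, 1, 281)  [1]
  a=2..6: none
  a=7: (7, -5, 41), (7, 5, 41)  [2]
  a=8..16: none
  a=17: (17, -13, 19), (17, 13, 19)  [2]
  a=18..19: none
Total reduced forms: 1 + 2 + 2 = 5
h = 5

5


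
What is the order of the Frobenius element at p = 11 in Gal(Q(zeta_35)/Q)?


The Frobenius at p in Gal(Q(zeta_n)/Q) = (Z/nZ)* is the class of p, so its order is ord_35(11), the smallest k >= 1 with 11^k = 1 mod 35.
n = 35 = 5 * 7, phi(35) = 24; the order divides phi(n).
Divisors of 24: 1, 2, 3, 4, 6, 8, 12, 24
Repeated squaring mod 35: 11^1 = 11, 11^2 = 16, 11^4 = 11, 11^8 = 16, 11^16 = 11
Test divisors in increasing order:
  k=1: 11^1 = 11 mod 35
  k=2: 11^2 = 16 mod 35
  k=3: 11^3 = 16 * 11 = 1 mod 35  <- first divisor giving 1
Order = 3

3


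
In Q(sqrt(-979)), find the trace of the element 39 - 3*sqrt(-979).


Tr(a + b*sqrt(d)) = (a + b*sqrt(d)) + (a - b*sqrt(d)) = 2a
= 2 * (39)
= 78

78


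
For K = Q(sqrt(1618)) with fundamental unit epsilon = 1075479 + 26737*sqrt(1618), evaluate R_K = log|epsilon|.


epsilon = 1075479 + 26737*sqrt(1618)
= 2.1510e+06
R = ln(2.1510e+06)
= 14.5814

14.5814


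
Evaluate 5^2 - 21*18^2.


x^2 - d*y^2
= 5^2 - 21*18^2
= 25 - 6804
= -6779

-6779


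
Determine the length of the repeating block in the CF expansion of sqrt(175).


Run the CF algorithm for sqrt(175).
a_0 = floor(sqrt(175)) = 13; set m_0=0, q_0=1.
Recurrence: m' = q*a - m,  q' = (d - m'^2)/q,  a' = floor((a_0 + m')/q').
  step 1: m=13, q=6, a=4
  step 2: m=11, q=9, a=2
  step 3: m=7, q=14, a=1
  step 4: m=7, q=9, a=2
  step 5: m=11, q=6, a=4
  step 6: m=13, q=1, a=26
a_6 = 2*a_0 = 26, so the period closes here.
sqrt(175) = [13; 4, 2, 1, 2, 4, 26]
Period length = 6

6


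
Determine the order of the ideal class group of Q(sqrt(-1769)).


K = Q(sqrt(-1769)). d mod 4 = 3, so D = disc(K) = 4d = -7076
h(K) equals the number of primitive reduced positive-definite forms (a, b, c) = a*x^2 + b*x*y + c*y^2 with b^2 - 4ac = D,
where reduced means |b| <= a <= c, with b >= 0 whenever |b| = a or a = c, and primitive means gcd(a, b, c) = 1.
Reduced forces 3a^2 <= |D| = 7076, so 1 <= a <= 48; b must have the parity of D, and c = (b^2 - D)/(4a) must be an integer >= a.
Enumerate a = 1..48, b in [-a, a]:
  a=1: (1, 0, 1769)  [1]
  a=2: (2, 2, 885)  [1]
  a=3: (3, -2, 590), (3, 2, 590)  [2]
  a=4: none
  a=5: (5, -2, 354), (5, 2, 354)  [2]
  a=6: (6, -2, 295), (6, 2, 295)  [2]
  a=7: (7, -6, 254), (7, 6, 254)  [2]
  a=8: none
  a=9: (9, -4, 197), (9, 4, 197)  [2]
  a=10: (10, -2, 177), (10, 2, 177)  [2]
  a=11..12: none
  a=13: (13, -10, 138), (13, 10, 138)  [2]
  a=14: (14, -6, 127), (14, 6, 127)  [2]
  a=15: (15, -8, 119), (15, -2, 118), (15, 2, 118), (15, 8, 119)  [4]
  a=16: none
  a=17: (17, -8, 105), (17, 8, 105)  [2]
  a=18: (18, -14, 101), (18, 14, 101)  [2]
  a=19: (19, -12, 95), (19, 12, 95)  [2]
  a=20: none
  a=21: (21, -20, 89), (21, -8, 85), (21, 8, 85), (21, 20, 89)  [4]
  a=22: none
  a=23: (23, -10, 78), (23, 10, 78)  [2]
  a=24: none
  a=25: (25, -18, 74), (25, 18, 74)  [2]
  a=26: (26, -10, 69), (26, 10, 69)  [2]
  a=27: (27, -22, 70), (27, 22, 70)  [2]
  a=28: none
  a=29: (29, 0, 61)  [1]
  a=30: (30, -22, 63), (30, -2, 59), (30, 2, 59), (30, 22, 63)  [4]
  a=31..33: none
  a=34: (34, -26, 57), (34, 26, 57)  [2]
  a=35: (35, -22, 54), (35, -8, 51), (35, 8, 51), (35, 22, 54)  [4]
  a=36: none
  a=37: (37, -18, 50), (37, 18, 50)  [2]
  a=38: (38, -26, 51), (38, 26, 51)  [2]
  a=39: (39, -16, 47), (39, -10, 46), (39, 10, 46), (39, 16, 47)  [4]
  a=40..41: none
  a=42: (42, -34, 49), (42, -22, 45), (42, 22, 45), (42, 34, 49)  [4]
  a=43..44: none
  a=45: (45, 32, 45)  [1]
  a=46..48: none
Total reduced forms: 1 + 1 + 2 + 2 + 2 + 2 + 2 + 2 + 2 + 2 + 4 + 2 + 2 + 2 + 4 + 2 + 2 + 2 + 2 + 1 + 4 + 2 + 4 + 2 + 2 + 4 + 4 + 1 = 64
h = 64

64


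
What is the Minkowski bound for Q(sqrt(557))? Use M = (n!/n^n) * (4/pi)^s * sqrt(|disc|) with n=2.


d = 557, d mod 4 = 1, so disc(K) = d = 557; |disc(K)| = 557
Real quadratic field, so n = 2, s = r2 = 0, r1 = 2
M = (n!/n^n) * (4/pi)^s * sqrt(|disc(K)|) = (2!/2^2) * (4/pi)^0 * sqrt(557)
= 0.5 * 1.000000 * 23.600847
= 11.8004

11.8004


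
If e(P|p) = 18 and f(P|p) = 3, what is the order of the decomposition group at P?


|D_P| = e * f
= 18 * 3
= 54

54


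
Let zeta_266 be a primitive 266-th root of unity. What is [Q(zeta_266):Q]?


The degree equals Euler's totient phi(266).
266 = 2 * 7 * 19
phi(266) = 108

108


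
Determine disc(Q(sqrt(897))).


For K = Q(sqrt(d)) with d squarefree: disc(K) = d if d = 1 mod 4, and disc(K) = 4d if d = 2 or 3 mod 4.
Here d = 897, and d mod 4 = 1.
d = 1 mod 4 (O_K = Z[(1+sqrt(d))/2]), so disc(K) = d = 897

897


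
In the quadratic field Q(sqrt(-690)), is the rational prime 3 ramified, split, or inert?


K = Q(sqrt(-690)). Since d mod 4 = 2, disc(K) = -2760.
Check p | disc: -2760 mod 3 = 0.
p divides disc, so p ramifies: (p) = P^2 with e=2, f=1, g=1.
Therefore p is ramified.

ramified


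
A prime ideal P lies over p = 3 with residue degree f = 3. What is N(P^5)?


N(P^a) = p^(a*f)
= 3^(5*3)
= 3^15
= 14348907

14348907


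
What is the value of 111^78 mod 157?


p = 157 is prime and the exponent is (p-1)/2 = 78, so by Euler's criterion 111^78 = (111/157) = +1 or -1 mod 157.
Compute by square-and-multiply:
  78 = 64 + 8 + 4 + 2 (binary 1001110)
  Repeated squaring mod 157: 111^1 = 111, 111^2 = 75, 111^4 = 130, 111^8 = 101, 111^16 = 153, 111^32 = 16, 111^64 = 99
  111^78 = 111^64 * 111^8 * 111^4 * 111^2 = 99 * 101 * 130 * 75 mod 157
    99 * 101 = 9999 = 108 mod 157
    108 * 130 = 14040 = 67 mod 157
    67 * 75 = 5025 = 1 mod 157
  111^78 = 1 mod 157
Result 1: 111 is a quadratic residue mod 157.
111^78 mod 157 = 1

1


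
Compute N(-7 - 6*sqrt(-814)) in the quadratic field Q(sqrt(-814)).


N(a + b*sqrt(d)) = a^2 - d*b^2
= (-7)^2 - (-814)*(-6)^2
= 49 + 29304
= 29353

29353


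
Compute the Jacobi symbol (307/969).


Compute (307/969) via quadratic reciprocity:
  reciprocity: (307/969) -> +(969/307)
  reduce: (48/307)
  pull out 2: (2/307) = -1  (since 307 mod 8 = 3)
  pull out 2: (2/307) = -1  (since 307 mod 8 = 3)
  pull out 2: (2/307) = -1  (since 307 mod 8 = 3)
  pull out 2: (2/307) = -1  (since 307 mod 8 = 3)
  reciprocity: (3/307) -> -(307/3)
  reduce: (1/3)
  (1/3) = 1
Product of signs = -1

-1


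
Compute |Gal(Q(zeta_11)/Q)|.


|Gal(Q(zeta_11)/Q)| = phi(11)
= 10

10


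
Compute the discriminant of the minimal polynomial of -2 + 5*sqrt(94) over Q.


The element -2 + 5*sqrt(94) has minimal polynomial:
x^2 + 4*x - 2346
Discriminant = (4)^2 - 4*(-2346)
= 16 + 9384
= 9400

9400


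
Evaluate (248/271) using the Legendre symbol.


p = 271 is prime, so compute (248/271) with the reciprocity algorithm (Jacobi-symbol steps: pull out 2s via (2/n), flip via reciprocity, reduce):
  pull out 2: (2/271) = +1  (since 271 mod 8 = 7)
  pull out 2: (2/271) = +1  (since 271 mod 8 = 7)
  pull out 2: (2/271) = +1  (since 271 mod 8 = 7)
  reciprocity: (31/271) -> -(271/31)
  reduce: (23/31)
  reciprocity: (23/31) -> -(31/23)
  reduce: (8/23)
  pull out 2: (2/23) = +1  (since 23 mod 8 = 7)
  pull out 2: (2/23) = +1  (since 23 mod 8 = 7)
  pull out 2: (2/23) = +1  (since 23 mod 8 = 7)
  (1/23) = 1
Product of signs = 1
(248/271) = 1

1


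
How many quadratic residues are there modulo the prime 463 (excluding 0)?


For prime p, the number of non-zero quadratic residues is (p-1)/2.
= (463-1)/2
= 231

231


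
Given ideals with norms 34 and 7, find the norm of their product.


N(IJ) = N(I) * N(J)
= 34 * 7
= 238

238


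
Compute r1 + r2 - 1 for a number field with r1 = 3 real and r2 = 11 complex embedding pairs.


By Dirichlet's unit theorem:
rank = r1 + r2 - 1
= 3 + 11 - 1
= 13

13


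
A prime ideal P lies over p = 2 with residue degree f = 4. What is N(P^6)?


N(P^a) = p^(a*f)
= 2^(6*4)
= 2^24
= 16777216

16777216


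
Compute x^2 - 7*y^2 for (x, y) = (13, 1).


x^2 - d*y^2
= 13^2 - 7*1^2
= 169 - 7
= 162

162


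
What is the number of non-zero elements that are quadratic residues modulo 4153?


For prime p, the number of non-zero quadratic residues is (p-1)/2.
= (4153-1)/2
= 2076

2076


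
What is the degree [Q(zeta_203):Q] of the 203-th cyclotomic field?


The degree equals Euler's totient phi(203).
203 = 7 * 29
phi(203) = 168

168


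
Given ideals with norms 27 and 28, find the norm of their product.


N(IJ) = N(I) * N(J)
= 27 * 28
= 756

756


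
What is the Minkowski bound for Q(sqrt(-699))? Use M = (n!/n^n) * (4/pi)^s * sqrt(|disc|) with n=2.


d = -699, d mod 4 = 1, so disc(K) = d = -699; |disc(K)| = 699
Imaginary quadratic field, so n = 2, s = r2 = 1, r1 = 0
M = (n!/n^n) * (4/pi)^s * sqrt(|disc(K)|) = (2!/2^2) * (4/pi)^1 * sqrt(699)
= 0.5 * 1.273240 * 26.438608
= 16.8313

16.8313


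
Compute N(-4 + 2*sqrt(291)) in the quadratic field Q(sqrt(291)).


N(a + b*sqrt(d)) = a^2 - d*b^2
= (-4)^2 - (291)*(2)^2
= 16 - 1164
= -1148

-1148


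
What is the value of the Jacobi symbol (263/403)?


Compute (263/403) via quadratic reciprocity:
  reciprocity: (263/403) -> -(403/263)
  reduce: (140/263)
  pull out 2: (2/263) = +1  (since 263 mod 8 = 7)
  pull out 2: (2/263) = +1  (since 263 mod 8 = 7)
  reciprocity: (35/263) -> -(263/35)
  reduce: (18/35)
  pull out 2: (2/35) = -1  (since 35 mod 8 = 3)
  reciprocity: (9/35) -> +(35/9)
  reduce: (8/9)
  pull out 2: (2/9) = +1  (since 9 mod 8 = 1)
  pull out 2: (2/9) = +1  (since 9 mod 8 = 1)
  pull out 2: (2/9) = +1  (since 9 mod 8 = 1)
  (1/9) = 1
Product of signs = -1

-1


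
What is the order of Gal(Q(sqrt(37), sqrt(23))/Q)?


The 2 square roots of distinct primes are multiplicatively independent over Q,
so [K:Q] = 2^2 and Gal(K/Q) is isomorphic to (Z/2Z)^2.
|Gal| = 2^2 = 4

4


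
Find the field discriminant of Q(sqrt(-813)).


For K = Q(sqrt(d)) with d squarefree: disc(K) = d if d = 1 mod 4, and disc(K) = 4d if d = 2 or 3 mod 4.
Here d = -813, and d mod 4 = 3.
d = 3 mod 4, not 1 (O_K = Z[sqrt(d)]), so disc(K) = 4d = 4 * (-813) = -3252

-3252


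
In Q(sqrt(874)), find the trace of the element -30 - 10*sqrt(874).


Tr(a + b*sqrt(d)) = (a + b*sqrt(d)) + (a - b*sqrt(d)) = 2a
= 2 * (-30)
= -60

-60


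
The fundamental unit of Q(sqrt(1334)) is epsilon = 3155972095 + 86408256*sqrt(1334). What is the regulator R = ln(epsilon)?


epsilon = 3155972095 + 86408256*sqrt(1334)
= 6.3119e+09
R = ln(6.3119e+09)
= 22.5657

22.5657


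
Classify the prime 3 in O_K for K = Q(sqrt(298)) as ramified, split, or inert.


K = Q(sqrt(298)). Since d mod 4 = 2, disc(K) = 1192.
Check p | disc: 1192 mod 3 = 1.
p does not divide disc. Compute Legendre symbol (d/p):
1^((3-1)/2) mod 3 = 1
(d/p) = 1, so p splits: (p) = P*P' with e=1, f=1, g=2.
Therefore p is split.

split


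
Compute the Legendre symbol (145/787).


p = 787 is prime, so compute (145/787) with the reciprocity algorithm (Jacobi-symbol steps: pull out 2s via (2/n), flip via reciprocity, reduce):
  reciprocity: (145/787) -> +(787/145)
  reduce: (62/145)
  pull out 2: (2/145) = +1  (since 145 mod 8 = 1)
  reciprocity: (31/145) -> +(145/31)
  reduce: (21/31)
  reciprocity: (21/31) -> +(31/21)
  reduce: (10/21)
  pull out 2: (2/21) = -1  (since 21 mod 8 = 5)
  reciprocity: (5/21) -> +(21/5)
  reduce: (1/5)
  (1/5) = 1
Product of signs = -1
(145/787) = -1

-1


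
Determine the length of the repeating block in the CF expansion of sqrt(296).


Run the CF algorithm for sqrt(296).
a_0 = floor(sqrt(296)) = 17; set m_0=0, q_0=1.
Recurrence: m' = q*a - m,  q' = (d - m'^2)/q,  a' = floor((a_0 + m')/q').
  step 1: m=17, q=7, a=4
  step 2: m=11, q=25, a=1
  step 3: m=14, q=4, a=7
  step 4: m=14, q=25, a=1
  step 5: m=11, q=7, a=4
  step 6: m=17, q=1, a=34
a_6 = 2*a_0 = 34, so the period closes here.
sqrt(296) = [17; 4, 1, 7, 1, 4, 34]
Period length = 6

6


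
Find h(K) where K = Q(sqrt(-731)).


K = Q(sqrt(-731)). d mod 4 = 1, so D = disc(K) = d = -731
h(K) equals the number of primitive reduced positive-definite forms (a, b, c) = a*x^2 + b*x*y + c*y^2 with b^2 - 4ac = D,
where reduced means |b| <= a <= c, with b >= 0 whenever |b| = a or a = c, and primitive means gcd(a, b, c) = 1.
Reduced forces 3a^2 <= |D| = 731, so 1 <= a <= 15; b must have the parity of D, and c = (b^2 - D)/(4a) must be an integer >= a.
Enumerate a = 1..15, b in [-a, a]:
  a=1: (1, 1, 183)  [1]
  a=2: none
  a=3: (3, -1, 61), (3, 1, 61)  [2]
  a=4: none
  a=5: (5, -3, 37), (5, 3, 37)  [2]
  a=6: none
  a=7: (7, -5, 27), (7, 5, 27)  [2]
  a=8: none
  a=9: (9, -5, 21), (9, 5, 21)  [2]
  a=10..12: none
  a=13: (13, -7, 15), (13, 7, 15)  [2]
  a=14: none
  a=15: (15, 13, 15)  [1]
Total reduced forms: 1 + 2 + 2 + 2 + 2 + 2 + 1 = 12
h = 12

12


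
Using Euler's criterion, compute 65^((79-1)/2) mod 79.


p = 79 is prime and the exponent is (p-1)/2 = 39, so by Euler's criterion 65^39 = (65/79) = +1 or -1 mod 79.
Compute by square-and-multiply:
  39 = 32 + 4 + 2 + 1 (binary 100111)
  Repeated squaring mod 79: 65^1 = 65, 65^2 = 38, 65^4 = 22, 65^8 = 10, 65^16 = 21, 65^32 = 46
  65^39 = 65^32 * 65^4 * 65^2 * 65^1 = 46 * 22 * 38 * 65 mod 79
    46 * 22 = 1012 = 64 mod 79
    64 * 38 = 2432 = 62 mod 79
    62 * 65 = 4030 = 1 mod 79
  65^39 = 1 mod 79
Result 1: 65 is a quadratic residue mod 79.
65^39 mod 79 = 1

1


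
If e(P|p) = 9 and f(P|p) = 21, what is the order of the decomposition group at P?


|D_P| = e * f
= 9 * 21
= 189

189


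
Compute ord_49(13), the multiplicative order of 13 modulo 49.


We want ord_49(13), the smallest k >= 1 with 13^k = 1 mod 49.
n = 49 = 7^2, phi(49) = 42; the order divides phi(n).
Divisors of 42: 1, 2, 3, 6, 7, 14, 21, 42
Repeated squaring mod 49: 13^1 = 13, 13^2 = 22, 13^4 = 43, 13^8 = 36, 13^16 = 22, 13^32 = 43
Test divisors in increasing order:
  k=1: 13^1 = 13 mod 49
  k=2: 13^2 = 22 mod 49
  k=3: 13^3 = 22 * 13 = 41 mod 49
  k=6: 13^6 = 43 * 22 = 15 mod 49
  k=7: 13^7 = 43 * 22 * 13 = 48 mod 49
  k=14: 13^14 = 36 * 43 * 22 = 1 mod 49  <- first divisor giving 1
Order = 14

14
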